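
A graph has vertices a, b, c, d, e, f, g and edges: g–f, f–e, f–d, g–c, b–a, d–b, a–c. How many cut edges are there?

1

The edges on the cycle g-f-d-b-a-c-g are not bridges since each lies on that cycle.
But removing f–e disconnects f from e — this is a bridge.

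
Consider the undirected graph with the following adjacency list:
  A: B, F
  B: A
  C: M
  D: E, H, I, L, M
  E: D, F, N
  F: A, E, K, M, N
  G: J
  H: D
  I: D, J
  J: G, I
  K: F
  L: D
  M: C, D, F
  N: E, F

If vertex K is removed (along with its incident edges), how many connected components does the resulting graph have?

1

With K gone, the remaining components are: {A, B, C, D, E, F, G, H, I, J, L, M, N}.
That is 1 component.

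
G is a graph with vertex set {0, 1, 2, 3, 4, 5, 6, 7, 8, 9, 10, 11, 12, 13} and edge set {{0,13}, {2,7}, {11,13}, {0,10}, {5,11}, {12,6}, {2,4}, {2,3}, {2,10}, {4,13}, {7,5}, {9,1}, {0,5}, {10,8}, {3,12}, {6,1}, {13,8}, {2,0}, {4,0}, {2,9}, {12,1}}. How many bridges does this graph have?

The edges on the cycle 2-7-5-11-13-8-10-2 are not bridges since each lies on that cycle.
Every edge lies on some cycle, so there are no bridges.

0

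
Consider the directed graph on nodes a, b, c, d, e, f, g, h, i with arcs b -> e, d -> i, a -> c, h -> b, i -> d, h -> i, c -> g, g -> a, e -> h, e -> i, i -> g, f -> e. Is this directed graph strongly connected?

There is no directed path from c to f, so the graph is not strongly connected.

No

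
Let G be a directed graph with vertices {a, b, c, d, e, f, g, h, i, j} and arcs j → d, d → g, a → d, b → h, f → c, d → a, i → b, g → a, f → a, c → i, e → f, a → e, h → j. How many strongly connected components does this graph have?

1

{a, b, c, d, e, f, g, h, i, j} are all mutually reachable — one SCC of size 10.
That gives 1 strongly connected component.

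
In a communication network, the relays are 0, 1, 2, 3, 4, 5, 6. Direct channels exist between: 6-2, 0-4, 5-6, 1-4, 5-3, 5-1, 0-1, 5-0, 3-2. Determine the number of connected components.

1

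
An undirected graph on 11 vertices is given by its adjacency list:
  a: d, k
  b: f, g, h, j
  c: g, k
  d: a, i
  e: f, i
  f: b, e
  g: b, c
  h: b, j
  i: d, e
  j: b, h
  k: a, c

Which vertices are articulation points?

Removing b increases the component count from 1 to 2, so b is a cut vertex.
By contrast removing a leaves 1 component; it is not a cut vertex. No other vertex is a cut vertex either.

b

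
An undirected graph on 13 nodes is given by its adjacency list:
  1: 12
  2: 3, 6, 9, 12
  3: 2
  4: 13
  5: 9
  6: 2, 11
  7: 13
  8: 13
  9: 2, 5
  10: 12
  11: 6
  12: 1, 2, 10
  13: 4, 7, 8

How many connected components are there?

2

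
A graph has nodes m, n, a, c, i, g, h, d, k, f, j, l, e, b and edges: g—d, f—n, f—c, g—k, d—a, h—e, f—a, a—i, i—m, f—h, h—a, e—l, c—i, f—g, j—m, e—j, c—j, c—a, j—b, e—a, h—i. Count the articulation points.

4

Removing e increases the component count from 1 to 2, so e is a cut vertex.
Removing f increases the component count from 1 to 2, so f is a cut vertex.
Removing g increases the component count from 1 to 2, so g is a cut vertex.
Likewise j is a cut vertex.
By contrast removing i leaves 1 component; it is not a cut vertex. No other vertex is a cut vertex either.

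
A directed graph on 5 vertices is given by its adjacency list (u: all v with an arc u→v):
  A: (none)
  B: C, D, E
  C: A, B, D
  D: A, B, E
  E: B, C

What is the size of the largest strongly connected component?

4

{B, C, D, E} are all mutually reachable — one SCC of size 4.
{A} is an SCC by itself.
The largest has 4 vertices.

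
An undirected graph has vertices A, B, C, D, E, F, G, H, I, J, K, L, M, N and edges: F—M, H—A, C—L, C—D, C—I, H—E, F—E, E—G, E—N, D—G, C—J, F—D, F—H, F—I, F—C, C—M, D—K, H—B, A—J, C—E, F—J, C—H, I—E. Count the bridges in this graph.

The edges on the cycle F-C-I-F are not bridges since each lies on that cycle.
But removing D—K disconnects D from K; removing L—C disconnects L from C; removing B—H disconnects B from H; removing E—N disconnects E from N — these are bridges.
That makes 4 bridges.

4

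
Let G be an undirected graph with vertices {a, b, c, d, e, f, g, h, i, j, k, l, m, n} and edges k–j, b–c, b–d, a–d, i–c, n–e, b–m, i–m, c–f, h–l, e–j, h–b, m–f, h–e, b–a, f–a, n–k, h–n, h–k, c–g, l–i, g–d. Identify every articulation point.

h

Removing h increases the component count from 1 to 2, so h is a cut vertex.
By contrast removing n leaves 1 component; it is not a cut vertex. No other vertex is a cut vertex either.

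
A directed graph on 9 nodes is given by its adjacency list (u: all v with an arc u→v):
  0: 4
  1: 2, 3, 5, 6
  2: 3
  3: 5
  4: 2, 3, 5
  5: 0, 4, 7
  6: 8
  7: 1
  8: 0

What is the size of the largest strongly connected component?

9

{0, 1, 2, 3, 4, 5, 6, 7, 8} are all mutually reachable — one SCC of size 9.
The largest has 9 vertices.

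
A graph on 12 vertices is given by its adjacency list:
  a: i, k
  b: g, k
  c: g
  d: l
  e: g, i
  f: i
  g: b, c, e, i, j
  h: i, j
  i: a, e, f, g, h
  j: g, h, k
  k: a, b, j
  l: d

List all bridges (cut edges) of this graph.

The edges on the cycle g-i-a-k-b-g are not bridges since each lies on that cycle.
But removing c-g disconnects c from g; removing l-d disconnects l from d; removing i-f disconnects i from f — these are bridges.

c-g, d-l, f-i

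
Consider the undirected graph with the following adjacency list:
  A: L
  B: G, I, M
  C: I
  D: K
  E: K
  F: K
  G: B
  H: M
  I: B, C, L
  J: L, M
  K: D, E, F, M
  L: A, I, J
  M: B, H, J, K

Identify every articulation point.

B, I, K, L, M

Removing B increases the component count from 1 to 2, so B is a cut vertex.
Removing I increases the component count from 1 to 2, so I is a cut vertex.
Removing K increases the component count from 1 to 4, so K is a cut vertex.
Likewise L, M are cut vertices.
By contrast removing G leaves 1 component; it is not a cut vertex. No other vertex is a cut vertex either.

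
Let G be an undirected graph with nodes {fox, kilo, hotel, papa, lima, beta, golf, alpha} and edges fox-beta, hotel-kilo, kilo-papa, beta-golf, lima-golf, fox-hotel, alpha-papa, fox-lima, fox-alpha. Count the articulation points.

1

Removing fox increases the component count from 1 to 2, so fox is a cut vertex.
By contrast removing papa leaves 1 component; it is not a cut vertex. No other vertex is a cut vertex either.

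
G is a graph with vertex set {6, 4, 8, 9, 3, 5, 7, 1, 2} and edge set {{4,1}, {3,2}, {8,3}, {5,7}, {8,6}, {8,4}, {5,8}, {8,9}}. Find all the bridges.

removing 1-4 disconnects 1 from 4; removing 2-3 disconnects 2 from 3; removing 5-7 disconnects 5 from 7; removing 8-5 disconnects 8 from 5 — these are bridges.
In total 8 edges are bridges.

1-4, 2-3, 3-8, 4-8, 5-7, 5-8, 6-8, 8-9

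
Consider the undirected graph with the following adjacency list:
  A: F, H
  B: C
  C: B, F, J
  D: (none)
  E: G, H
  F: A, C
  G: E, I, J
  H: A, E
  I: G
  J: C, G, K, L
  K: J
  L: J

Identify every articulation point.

C, G, J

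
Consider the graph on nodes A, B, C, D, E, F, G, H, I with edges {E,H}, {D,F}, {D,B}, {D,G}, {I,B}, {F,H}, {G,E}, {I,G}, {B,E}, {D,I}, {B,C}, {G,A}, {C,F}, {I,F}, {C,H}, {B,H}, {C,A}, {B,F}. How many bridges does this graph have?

0

The edges on the cycle D-I-G-D are not bridges since each lies on that cycle.
Every edge lies on some cycle, so there are no bridges.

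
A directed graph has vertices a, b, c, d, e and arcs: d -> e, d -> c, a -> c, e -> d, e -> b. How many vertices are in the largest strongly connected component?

{d, e} are all mutually reachable — one SCC of size 2.
{a} is an SCC by itself.
{c} is an SCC by itself.
{b} is an SCC by itself.
The largest has 2 vertices.

2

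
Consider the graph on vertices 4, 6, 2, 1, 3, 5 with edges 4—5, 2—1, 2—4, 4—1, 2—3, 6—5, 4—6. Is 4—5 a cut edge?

No

After removing 4—5, the path 4-6-5 still connects them, so the edge is not a bridge.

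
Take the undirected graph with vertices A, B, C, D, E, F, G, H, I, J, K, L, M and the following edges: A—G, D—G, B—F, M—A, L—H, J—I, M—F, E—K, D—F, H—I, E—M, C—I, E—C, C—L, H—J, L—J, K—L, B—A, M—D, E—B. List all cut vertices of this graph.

E

Removing E increases the component count from 1 to 2, so E is a cut vertex.
By contrast removing F leaves 1 component; it is not a cut vertex. No other vertex is a cut vertex either.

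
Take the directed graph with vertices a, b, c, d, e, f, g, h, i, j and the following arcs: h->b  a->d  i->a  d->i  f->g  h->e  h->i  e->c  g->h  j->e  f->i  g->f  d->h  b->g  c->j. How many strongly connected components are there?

{a, b, d, f, g, h, i} are all mutually reachable — one SCC of size 7.
{c, e, j} are all mutually reachable — one SCC of size 3.
That gives 2 strongly connected components.

2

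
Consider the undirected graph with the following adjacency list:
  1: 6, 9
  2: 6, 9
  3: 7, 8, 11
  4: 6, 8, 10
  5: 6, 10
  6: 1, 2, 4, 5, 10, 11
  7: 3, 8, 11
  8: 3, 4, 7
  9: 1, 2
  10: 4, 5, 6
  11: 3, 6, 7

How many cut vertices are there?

Removing 6 increases the component count from 1 to 2, so 6 is a cut vertex.
By contrast removing 5 leaves 1 component; it is not a cut vertex. No other vertex is a cut vertex either.

1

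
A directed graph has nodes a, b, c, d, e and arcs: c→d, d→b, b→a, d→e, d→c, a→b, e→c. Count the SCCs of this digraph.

{c, d, e} are all mutually reachable — one SCC of size 3.
{a, b} are all mutually reachable — one SCC of size 2.
That gives 2 strongly connected components.

2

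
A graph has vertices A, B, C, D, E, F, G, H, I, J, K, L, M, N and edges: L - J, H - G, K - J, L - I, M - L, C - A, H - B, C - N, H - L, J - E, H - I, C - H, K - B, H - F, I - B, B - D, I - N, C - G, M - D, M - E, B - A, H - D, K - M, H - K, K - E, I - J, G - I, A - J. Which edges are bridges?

The edges on the cycle H-K-M-L-H are not bridges since each lies on that cycle.
But removing H - F disconnects H from F — this is a bridge.

F-H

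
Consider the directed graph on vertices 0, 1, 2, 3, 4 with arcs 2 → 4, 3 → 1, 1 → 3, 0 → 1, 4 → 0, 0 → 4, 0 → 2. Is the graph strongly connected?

There is no directed path from 1 to 2, so the graph is not strongly connected.

No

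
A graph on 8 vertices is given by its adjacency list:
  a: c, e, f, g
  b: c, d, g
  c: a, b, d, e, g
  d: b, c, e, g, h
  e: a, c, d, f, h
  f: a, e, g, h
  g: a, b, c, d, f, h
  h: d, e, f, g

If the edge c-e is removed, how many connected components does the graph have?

c and e are still connected via c-a-e, so the component count stays at 1.

1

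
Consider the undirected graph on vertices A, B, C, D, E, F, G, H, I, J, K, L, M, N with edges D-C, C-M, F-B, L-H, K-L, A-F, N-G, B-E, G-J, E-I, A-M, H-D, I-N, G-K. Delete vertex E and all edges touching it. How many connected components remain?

1

With E gone, the remaining components are: {A, B, C, D, F, G, H, I, J, K, L, M, N}.
That is 1 component.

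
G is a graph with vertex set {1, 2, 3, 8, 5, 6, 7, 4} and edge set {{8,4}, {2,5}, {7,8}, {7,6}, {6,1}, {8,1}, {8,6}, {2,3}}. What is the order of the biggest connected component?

5

Starting from 2 we can reach 2, 3, 5. That is one component of size 3.
Starting from 1 we can reach 1, 4, 6, 7, 8. That is one component of size 5.
The largest has 5 vertices.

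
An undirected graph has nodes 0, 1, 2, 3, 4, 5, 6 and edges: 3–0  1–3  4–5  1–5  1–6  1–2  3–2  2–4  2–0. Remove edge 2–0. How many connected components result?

1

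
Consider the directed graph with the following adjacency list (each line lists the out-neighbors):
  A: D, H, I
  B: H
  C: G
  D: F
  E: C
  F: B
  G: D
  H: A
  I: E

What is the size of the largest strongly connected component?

{A, B, C, D, E, F, G, H, I} are all mutually reachable — one SCC of size 9.
The largest has 9 vertices.

9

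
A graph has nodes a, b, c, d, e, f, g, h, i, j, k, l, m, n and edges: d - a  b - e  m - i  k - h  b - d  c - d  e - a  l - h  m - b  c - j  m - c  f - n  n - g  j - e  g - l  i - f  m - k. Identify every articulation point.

m

Removing m increases the component count from 1 to 2, so m is a cut vertex.
By contrast removing n leaves 1 component; it is not a cut vertex. No other vertex is a cut vertex either.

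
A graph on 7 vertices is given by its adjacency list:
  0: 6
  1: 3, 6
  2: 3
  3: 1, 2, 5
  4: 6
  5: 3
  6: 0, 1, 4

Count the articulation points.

Removing 1 increases the component count from 1 to 2, so 1 is a cut vertex.
Removing 3 increases the component count from 1 to 3, so 3 is a cut vertex.
Removing 6 increases the component count from 1 to 3, so 6 is a cut vertex.
By contrast removing 4 leaves 1 component; it is not a cut vertex. No other vertex is a cut vertex either.

3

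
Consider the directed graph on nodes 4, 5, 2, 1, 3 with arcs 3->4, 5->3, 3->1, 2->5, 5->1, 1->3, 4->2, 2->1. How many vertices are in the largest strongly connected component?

5

{1, 2, 3, 4, 5} are all mutually reachable — one SCC of size 5.
The largest has 5 vertices.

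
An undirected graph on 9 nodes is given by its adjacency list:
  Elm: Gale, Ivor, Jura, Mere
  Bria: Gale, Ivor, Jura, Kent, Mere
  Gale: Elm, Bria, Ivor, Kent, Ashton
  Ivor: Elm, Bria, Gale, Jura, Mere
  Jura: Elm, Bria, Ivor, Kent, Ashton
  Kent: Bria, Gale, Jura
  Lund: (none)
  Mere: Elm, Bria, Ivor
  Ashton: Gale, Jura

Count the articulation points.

Removing Jura, for instance, still leaves 2 components. No single vertex removal increases the component count — the graph has no articulation points.

0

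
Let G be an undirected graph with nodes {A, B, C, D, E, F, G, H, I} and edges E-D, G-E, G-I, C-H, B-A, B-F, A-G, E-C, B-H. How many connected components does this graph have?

1

Starting from A we can reach A, B, C, D, E, F, G, H, I. That is one component of size 9.
Total: 1 component.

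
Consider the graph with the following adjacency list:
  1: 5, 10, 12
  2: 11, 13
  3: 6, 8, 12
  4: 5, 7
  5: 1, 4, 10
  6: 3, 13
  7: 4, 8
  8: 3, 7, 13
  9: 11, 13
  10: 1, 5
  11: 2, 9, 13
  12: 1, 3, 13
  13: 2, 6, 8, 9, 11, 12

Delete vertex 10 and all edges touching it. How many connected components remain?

With 10 gone, the remaining components are: {1, 2, 3, 4, 5, 6, 7, 8, 9, 11, 12, 13}.
That is 1 component.

1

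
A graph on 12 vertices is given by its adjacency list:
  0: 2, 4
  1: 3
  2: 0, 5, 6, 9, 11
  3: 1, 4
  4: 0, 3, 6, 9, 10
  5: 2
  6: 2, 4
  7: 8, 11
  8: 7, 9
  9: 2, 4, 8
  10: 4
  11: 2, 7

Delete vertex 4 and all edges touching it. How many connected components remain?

3

With 4 gone, the remaining components are: {10}; {1, 3}; {0, 2, 5, 6, 7, 8, 9, 11}.
That is 3 components.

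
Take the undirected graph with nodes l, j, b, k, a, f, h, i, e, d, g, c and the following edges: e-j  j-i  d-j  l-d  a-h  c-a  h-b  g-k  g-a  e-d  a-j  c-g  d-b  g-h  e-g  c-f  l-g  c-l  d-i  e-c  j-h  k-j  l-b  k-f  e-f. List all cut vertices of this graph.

none

Removing i, for instance, still leaves 1 component. No single vertex removal increases the component count — the graph has no articulation points.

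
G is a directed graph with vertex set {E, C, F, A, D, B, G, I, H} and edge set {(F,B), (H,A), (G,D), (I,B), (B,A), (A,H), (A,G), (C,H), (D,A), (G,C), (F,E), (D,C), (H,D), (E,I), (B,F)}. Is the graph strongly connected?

No

There is no directed path from G to I, so the graph is not strongly connected.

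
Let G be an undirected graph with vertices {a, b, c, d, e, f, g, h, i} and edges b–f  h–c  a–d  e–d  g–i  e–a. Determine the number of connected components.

Starting from c we can reach c, h. That is one component of size 2.
Starting from b we can reach b, f. That is one component of size 2.
Starting from g we can reach g, i. That is one component of size 2.
Starting from a we can reach a, d, e. That is one component of size 3.
Total: 4 components.

4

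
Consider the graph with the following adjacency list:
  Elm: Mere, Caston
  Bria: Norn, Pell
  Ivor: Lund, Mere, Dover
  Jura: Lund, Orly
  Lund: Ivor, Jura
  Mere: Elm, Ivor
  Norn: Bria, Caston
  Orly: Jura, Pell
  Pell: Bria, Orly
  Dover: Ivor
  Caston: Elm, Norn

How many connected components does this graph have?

Starting from Elm we can reach Elm, Bria, Ivor, Jura, Lund, Mere, Norn, Orly, Pell, Dover, Caston. That is one component of size 11.
Total: 1 component.

1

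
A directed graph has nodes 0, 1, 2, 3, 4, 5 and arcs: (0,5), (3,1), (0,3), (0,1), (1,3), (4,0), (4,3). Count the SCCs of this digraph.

5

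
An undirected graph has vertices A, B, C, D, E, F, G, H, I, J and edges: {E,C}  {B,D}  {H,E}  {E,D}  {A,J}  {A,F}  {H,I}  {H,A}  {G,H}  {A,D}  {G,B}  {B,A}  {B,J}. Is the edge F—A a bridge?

Yes

Removing F—A leaves no path between F and A: the component count goes from 1 to 2. So it is a bridge.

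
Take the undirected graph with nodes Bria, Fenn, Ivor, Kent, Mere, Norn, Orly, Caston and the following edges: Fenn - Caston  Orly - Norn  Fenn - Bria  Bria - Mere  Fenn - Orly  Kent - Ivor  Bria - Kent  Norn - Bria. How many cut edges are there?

The edges on the cycle Fenn-Orly-Norn-Bria-Fenn are not bridges since each lies on that cycle.
But removing Kent - Ivor disconnects Kent from Ivor; removing Bria - Mere disconnects Bria from Mere; removing Bria - Kent disconnects Bria from Kent; removing Fenn - Caston disconnects Fenn from Caston — these are bridges.
That makes 4 bridges.

4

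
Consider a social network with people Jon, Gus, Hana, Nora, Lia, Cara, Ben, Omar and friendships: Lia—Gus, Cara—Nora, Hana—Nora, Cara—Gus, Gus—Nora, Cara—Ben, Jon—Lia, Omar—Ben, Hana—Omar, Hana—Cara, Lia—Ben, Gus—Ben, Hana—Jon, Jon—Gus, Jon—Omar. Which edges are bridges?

none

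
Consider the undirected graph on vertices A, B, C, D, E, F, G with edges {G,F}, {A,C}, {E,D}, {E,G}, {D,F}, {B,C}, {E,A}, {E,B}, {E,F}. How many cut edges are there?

0

The edges on the cycle E-B-C-A-E are not bridges since each lies on that cycle.
Every edge lies on some cycle, so there are no bridges.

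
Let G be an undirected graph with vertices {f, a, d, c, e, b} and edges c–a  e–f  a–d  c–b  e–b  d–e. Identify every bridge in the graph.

e-f

The edges on the cycle c-a-d-e-b-c are not bridges since each lies on that cycle.
But removing e–f disconnects e from f — this is a bridge.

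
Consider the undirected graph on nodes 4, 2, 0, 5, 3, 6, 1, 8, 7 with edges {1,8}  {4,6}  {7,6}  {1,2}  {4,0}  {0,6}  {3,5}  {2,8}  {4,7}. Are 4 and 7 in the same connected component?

From 4 we can reach 0, 4, 6, 7, which includes 7.

Yes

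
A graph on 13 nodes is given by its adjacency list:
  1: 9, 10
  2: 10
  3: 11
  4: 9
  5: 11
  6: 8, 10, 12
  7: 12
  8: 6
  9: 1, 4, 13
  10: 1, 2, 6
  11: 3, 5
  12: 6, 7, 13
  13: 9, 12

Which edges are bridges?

The edges on the cycle 10-6-12-13-9-1-10 are not bridges since each lies on that cycle.
But removing 6-8 disconnects 6 from 8; removing 11-5 disconnects 11 from 5; removing 12-7 disconnects 12 from 7; removing 3-11 disconnects 3 from 11 — these are bridges.
In total 6 edges are bridges.

10-2, 11-3, 11-5, 12-7, 4-9, 6-8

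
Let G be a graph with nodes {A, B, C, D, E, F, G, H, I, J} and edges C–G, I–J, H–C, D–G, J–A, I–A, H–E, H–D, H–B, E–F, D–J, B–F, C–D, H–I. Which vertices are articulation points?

Removing H increases the component count from 1 to 2, so H is a cut vertex.
By contrast removing C leaves 1 component; it is not a cut vertex. No other vertex is a cut vertex either.

H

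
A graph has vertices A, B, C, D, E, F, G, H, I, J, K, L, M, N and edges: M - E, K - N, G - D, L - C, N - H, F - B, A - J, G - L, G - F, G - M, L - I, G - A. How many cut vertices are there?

6

Removing A increases the component count from 2 to 3, so A is a cut vertex.
Removing F increases the component count from 2 to 3, so F is a cut vertex.
Removing G increases the component count from 2 to 6, so G is a cut vertex.
Likewise L, M, N are cut vertices.
By contrast removing C leaves 2 components; it is not a cut vertex. No other vertex is a cut vertex either.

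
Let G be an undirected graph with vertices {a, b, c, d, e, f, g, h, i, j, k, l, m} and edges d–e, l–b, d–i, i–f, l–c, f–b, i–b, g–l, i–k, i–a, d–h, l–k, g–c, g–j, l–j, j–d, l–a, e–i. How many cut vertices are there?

Removing d increases the component count from 2 to 3, so d is a cut vertex.
By contrast removing h leaves 2 components; it is not a cut vertex. No other vertex is a cut vertex either.

1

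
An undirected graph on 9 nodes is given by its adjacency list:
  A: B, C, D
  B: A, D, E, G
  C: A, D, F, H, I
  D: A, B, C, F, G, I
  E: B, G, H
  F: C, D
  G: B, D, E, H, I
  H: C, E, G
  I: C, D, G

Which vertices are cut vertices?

none

Removing C, for instance, still leaves 1 component. No single vertex removal increases the component count — the graph has no articulation points.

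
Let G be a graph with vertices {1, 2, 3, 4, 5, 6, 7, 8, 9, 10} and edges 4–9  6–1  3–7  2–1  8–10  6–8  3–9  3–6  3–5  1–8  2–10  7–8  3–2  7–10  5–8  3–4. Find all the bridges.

none

The edges on the cycle 3-4-9-3 are not bridges since each lies on that cycle.
Every edge lies on some cycle, so there are no bridges.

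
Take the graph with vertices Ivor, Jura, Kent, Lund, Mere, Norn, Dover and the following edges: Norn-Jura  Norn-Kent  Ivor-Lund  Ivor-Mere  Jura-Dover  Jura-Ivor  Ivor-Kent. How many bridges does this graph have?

The edges on the cycle Norn-Jura-Ivor-Kent-Norn are not bridges since each lies on that cycle.
But removing Jura-Dover disconnects Jura from Dover; removing Ivor-Mere disconnects Ivor from Mere; removing Ivor-Lund disconnects Ivor from Lund — these are bridges.
That makes 3 bridges.

3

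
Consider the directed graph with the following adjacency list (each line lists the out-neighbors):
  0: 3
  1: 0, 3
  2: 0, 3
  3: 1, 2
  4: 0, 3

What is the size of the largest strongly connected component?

{0, 1, 2, 3} are all mutually reachable — one SCC of size 4.
{4} is an SCC by itself.
The largest has 4 vertices.

4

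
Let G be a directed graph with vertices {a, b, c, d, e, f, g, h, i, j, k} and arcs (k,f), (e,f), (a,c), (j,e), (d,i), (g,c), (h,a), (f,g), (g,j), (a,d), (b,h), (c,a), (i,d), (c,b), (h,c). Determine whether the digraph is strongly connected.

No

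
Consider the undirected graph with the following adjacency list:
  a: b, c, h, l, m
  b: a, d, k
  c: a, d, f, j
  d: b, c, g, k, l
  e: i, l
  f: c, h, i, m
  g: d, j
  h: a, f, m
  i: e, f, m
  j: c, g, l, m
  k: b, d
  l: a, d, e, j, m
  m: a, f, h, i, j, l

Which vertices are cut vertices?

none

Removing h, for instance, still leaves 1 component. No single vertex removal increases the component count — the graph has no articulation points.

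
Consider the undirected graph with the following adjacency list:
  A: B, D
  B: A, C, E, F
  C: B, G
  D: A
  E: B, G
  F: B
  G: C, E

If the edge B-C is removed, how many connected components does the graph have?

B and C are still connected via B-E-G-C, so the component count stays at 1.

1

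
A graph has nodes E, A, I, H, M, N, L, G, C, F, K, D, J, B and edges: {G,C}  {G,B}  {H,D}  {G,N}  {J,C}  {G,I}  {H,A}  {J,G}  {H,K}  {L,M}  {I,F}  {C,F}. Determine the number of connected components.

4

E is isolated — a component by itself.
Starting from L we can reach L, M. That is one component of size 2.
Starting from A we can reach A, D, H, K. That is one component of size 4.
Starting from B we can reach B, C, F, G, I, J, N. That is one component of size 7.
Total: 4 components.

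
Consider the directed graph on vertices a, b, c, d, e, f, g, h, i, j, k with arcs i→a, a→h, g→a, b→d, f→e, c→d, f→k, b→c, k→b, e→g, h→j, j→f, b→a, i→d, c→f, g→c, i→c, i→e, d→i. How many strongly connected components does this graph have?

1

{a, b, c, d, e, f, g, h, i, j, k} are all mutually reachable — one SCC of size 11.
That gives 1 strongly connected component.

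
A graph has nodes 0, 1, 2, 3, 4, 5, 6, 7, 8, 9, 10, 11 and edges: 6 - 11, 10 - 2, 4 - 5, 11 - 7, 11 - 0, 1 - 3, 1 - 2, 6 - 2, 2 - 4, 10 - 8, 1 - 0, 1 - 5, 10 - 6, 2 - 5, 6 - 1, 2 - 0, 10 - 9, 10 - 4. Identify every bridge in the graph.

1-3, 10-8, 10-9, 11-7

The edges on the cycle 6-11-0-1-6 are not bridges since each lies on that cycle.
But removing 11 - 7 disconnects 11 from 7; removing 3 - 1 disconnects 3 from 1; removing 9 - 10 disconnects 9 from 10; removing 8 - 10 disconnects 8 from 10 — these are bridges.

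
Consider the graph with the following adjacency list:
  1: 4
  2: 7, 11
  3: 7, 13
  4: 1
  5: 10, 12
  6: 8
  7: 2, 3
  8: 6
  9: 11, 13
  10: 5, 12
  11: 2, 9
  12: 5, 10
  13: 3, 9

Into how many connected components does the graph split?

4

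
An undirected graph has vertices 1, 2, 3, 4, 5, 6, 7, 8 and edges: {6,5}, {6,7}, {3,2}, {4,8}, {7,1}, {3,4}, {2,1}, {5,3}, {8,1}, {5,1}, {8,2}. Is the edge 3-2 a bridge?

After removing 3-2, the path 3-5-1-2 still connects them, so the edge is not a bridge.

No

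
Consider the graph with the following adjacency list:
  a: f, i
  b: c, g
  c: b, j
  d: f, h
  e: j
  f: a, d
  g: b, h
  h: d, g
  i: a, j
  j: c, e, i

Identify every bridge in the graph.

The edges on the cycle d-f-a-i-j-c-b-g-h-d are not bridges since each lies on that cycle.
But removing e-j disconnects e from j — this is a bridge.

e-j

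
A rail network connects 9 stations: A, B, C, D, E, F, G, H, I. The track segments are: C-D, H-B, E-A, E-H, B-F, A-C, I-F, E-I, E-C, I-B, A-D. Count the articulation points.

Removing E increases the component count from 2 to 3, so E is a cut vertex.
By contrast removing D leaves 2 components; it is not a cut vertex. No other vertex is a cut vertex either.

1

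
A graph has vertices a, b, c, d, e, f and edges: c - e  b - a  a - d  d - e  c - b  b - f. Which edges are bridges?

b-f

The edges on the cycle c-b-a-d-e-c are not bridges since each lies on that cycle.
But removing b - f disconnects b from f — this is a bridge.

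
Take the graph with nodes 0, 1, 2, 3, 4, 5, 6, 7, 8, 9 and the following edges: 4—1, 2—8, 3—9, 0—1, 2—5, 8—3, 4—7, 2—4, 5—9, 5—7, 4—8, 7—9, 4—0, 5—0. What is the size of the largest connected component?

9

6 is isolated — a component by itself.
Starting from 0 we can reach 0, 1, 2, 3, 4, 5, 7, 8, 9. That is one component of size 9.
The largest has 9 vertices.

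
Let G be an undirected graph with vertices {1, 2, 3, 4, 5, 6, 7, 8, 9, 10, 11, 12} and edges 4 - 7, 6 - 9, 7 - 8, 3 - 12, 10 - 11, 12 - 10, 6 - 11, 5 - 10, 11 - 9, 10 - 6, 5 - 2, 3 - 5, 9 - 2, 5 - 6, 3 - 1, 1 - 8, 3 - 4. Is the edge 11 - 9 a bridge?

No

After removing 11 - 9, the path 11-6-9 still connects them, so the edge is not a bridge.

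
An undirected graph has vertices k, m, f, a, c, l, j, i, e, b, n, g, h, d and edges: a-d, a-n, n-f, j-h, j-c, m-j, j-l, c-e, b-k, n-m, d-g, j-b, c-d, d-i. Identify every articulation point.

Removing b increases the component count from 1 to 2, so b is a cut vertex.
Removing c increases the component count from 1 to 2, so c is a cut vertex.
Removing d increases the component count from 1 to 3, so d is a cut vertex.
Likewise j, n are cut vertices.
By contrast removing m leaves 1 component; it is not a cut vertex. No other vertex is a cut vertex either.

b, c, d, j, n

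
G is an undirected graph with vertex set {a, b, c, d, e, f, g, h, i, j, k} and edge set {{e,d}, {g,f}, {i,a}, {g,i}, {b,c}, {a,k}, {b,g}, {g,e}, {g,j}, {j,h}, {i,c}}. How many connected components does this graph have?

Starting from a we can reach a, b, c, d, e, f, g, h, i, j, k. That is one component of size 11.
Total: 1 component.

1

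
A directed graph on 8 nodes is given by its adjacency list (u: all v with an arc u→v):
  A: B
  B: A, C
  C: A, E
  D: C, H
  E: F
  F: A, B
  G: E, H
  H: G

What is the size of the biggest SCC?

5

{A, B, C, E, F} are all mutually reachable — one SCC of size 5.
{G, H} are all mutually reachable — one SCC of size 2.
{D} is an SCC by itself.
The largest has 5 vertices.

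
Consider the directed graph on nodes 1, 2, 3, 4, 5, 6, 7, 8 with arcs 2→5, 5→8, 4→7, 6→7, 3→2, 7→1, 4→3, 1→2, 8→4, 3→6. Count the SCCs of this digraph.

1

{1, 2, 3, 4, 5, 6, 7, 8} are all mutually reachable — one SCC of size 8.
That gives 1 strongly connected component.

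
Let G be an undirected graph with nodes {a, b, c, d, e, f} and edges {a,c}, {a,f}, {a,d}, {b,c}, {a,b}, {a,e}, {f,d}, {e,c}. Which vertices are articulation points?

a

Removing a increases the component count from 1 to 2, so a is a cut vertex.
By contrast removing d leaves 1 component; it is not a cut vertex. No other vertex is a cut vertex either.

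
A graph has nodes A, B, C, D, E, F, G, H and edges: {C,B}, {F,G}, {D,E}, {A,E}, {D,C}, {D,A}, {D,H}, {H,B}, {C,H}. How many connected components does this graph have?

Starting from F we can reach F, G. That is one component of size 2.
Starting from A we can reach A, B, C, D, E, H. That is one component of size 6.
Total: 2 components.

2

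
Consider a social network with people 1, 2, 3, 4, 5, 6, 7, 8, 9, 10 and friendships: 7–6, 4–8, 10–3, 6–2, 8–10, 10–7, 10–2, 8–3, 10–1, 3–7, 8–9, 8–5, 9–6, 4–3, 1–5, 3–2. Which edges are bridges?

none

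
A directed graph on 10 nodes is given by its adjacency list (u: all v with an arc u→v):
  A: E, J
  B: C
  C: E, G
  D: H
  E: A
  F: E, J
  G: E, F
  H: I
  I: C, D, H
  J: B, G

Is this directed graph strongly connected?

No

There is no directed path from J to D, so the graph is not strongly connected.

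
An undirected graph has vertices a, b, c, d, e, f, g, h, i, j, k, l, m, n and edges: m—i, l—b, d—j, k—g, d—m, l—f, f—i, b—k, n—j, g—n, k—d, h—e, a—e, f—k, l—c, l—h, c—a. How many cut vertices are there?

Removing l increases the component count from 1 to 2, so l is a cut vertex.
By contrast removing e leaves 1 component; it is not a cut vertex. No other vertex is a cut vertex either.

1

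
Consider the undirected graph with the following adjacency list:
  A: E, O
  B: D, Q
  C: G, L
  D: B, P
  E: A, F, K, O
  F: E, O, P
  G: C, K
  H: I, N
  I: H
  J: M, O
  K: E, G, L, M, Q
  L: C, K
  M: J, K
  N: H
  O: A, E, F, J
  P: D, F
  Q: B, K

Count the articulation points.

Removing H increases the component count from 2 to 3, so H is a cut vertex.
Removing K increases the component count from 2 to 3, so K is a cut vertex.
By contrast removing O leaves 2 components; it is not a cut vertex. No other vertex is a cut vertex either.

2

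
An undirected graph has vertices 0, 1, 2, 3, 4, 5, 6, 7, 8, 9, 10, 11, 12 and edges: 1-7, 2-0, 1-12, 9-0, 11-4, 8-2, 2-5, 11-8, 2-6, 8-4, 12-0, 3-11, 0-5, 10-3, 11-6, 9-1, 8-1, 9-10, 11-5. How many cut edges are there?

1

The edges on the cycle 9-10-3-11-8-1-12-0-9 are not bridges since each lies on that cycle.
But removing 1-7 disconnects 1 from 7 — this is a bridge.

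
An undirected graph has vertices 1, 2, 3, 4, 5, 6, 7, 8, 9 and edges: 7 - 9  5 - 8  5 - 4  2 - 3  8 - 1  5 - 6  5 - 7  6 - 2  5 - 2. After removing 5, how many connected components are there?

With 5 gone, the remaining components are: {4}; {1, 8}; {7, 9}; {2, 3, 6}.
That is 4 components.

4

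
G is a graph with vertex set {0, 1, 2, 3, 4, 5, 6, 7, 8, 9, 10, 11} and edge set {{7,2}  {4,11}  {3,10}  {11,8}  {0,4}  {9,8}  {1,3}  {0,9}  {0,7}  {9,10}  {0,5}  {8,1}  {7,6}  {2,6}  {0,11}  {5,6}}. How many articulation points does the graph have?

Removing 0 increases the component count from 1 to 2, so 0 is a cut vertex.
By contrast removing 3 leaves 1 component; it is not a cut vertex. No other vertex is a cut vertex either.

1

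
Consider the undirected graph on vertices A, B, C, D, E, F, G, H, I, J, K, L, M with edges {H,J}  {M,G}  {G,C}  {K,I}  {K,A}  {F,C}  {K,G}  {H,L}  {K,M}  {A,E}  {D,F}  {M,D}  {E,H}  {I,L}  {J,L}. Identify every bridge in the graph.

The edges on the cycle K-M-D-F-C-G-K are not bridges since each lies on that cycle.
Every edge lies on some cycle, so there are no bridges.

none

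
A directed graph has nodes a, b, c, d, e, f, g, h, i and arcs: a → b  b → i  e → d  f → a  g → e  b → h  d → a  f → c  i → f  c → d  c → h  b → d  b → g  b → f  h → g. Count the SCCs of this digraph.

{a, b, c, d, e, f, g, h, i} are all mutually reachable — one SCC of size 9.
That gives 1 strongly connected component.

1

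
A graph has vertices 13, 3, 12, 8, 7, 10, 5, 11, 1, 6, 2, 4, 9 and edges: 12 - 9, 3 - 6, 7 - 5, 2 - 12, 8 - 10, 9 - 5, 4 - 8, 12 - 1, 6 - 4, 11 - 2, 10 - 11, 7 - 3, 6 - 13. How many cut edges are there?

2

The edges on the cycle 7-3-6-4-8-10-11-2-12-9-5-7 are not bridges since each lies on that cycle.
But removing 12 - 1 disconnects 12 from 1; removing 6 - 13 disconnects 6 from 13 — these are bridges.
That makes 2 bridges.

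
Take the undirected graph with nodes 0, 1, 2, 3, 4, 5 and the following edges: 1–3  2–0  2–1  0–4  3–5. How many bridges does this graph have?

5

removing 2–1 disconnects 2 from 1; removing 3–1 disconnects 3 from 1; removing 3–5 disconnects 3 from 5; removing 2–0 disconnects 2 from 0 — these are bridges.
In total 5 edges are bridges.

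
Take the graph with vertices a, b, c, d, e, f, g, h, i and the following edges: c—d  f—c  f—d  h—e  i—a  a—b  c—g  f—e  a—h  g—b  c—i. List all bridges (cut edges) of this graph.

none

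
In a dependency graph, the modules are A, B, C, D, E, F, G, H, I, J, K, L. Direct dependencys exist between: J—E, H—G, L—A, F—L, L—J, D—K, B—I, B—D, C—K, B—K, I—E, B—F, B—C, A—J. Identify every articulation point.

B

Removing B increases the component count from 2 to 3, so B is a cut vertex.
By contrast removing E leaves 2 components; it is not a cut vertex. No other vertex is a cut vertex either.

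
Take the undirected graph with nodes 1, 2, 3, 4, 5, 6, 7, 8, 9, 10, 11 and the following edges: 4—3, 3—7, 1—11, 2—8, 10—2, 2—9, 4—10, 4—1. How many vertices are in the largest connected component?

9

5 is isolated — a component by itself.
6 is isolated — a component by itself.
Starting from 1 we can reach 1, 2, 3, 4, 7, 8, 9, 10, 11. That is one component of size 9.
The largest has 9 vertices.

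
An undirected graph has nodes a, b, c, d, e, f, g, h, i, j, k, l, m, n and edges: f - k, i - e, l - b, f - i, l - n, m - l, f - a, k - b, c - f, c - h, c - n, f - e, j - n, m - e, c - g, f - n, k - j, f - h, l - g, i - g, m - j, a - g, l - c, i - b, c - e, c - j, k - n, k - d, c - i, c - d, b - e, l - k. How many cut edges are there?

The edges on the cycle c-f-k-d-c are not bridges since each lies on that cycle.
Every edge lies on some cycle, so there are no bridges.

0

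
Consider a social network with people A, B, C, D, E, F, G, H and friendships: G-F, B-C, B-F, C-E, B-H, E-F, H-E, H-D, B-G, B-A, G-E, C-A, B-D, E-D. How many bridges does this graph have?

0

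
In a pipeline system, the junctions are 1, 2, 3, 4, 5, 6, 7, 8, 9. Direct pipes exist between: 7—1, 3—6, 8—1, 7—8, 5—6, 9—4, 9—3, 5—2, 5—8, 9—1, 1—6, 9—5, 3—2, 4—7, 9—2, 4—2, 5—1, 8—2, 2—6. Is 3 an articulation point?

No

Deleting 3 leaves 1 component (was 1) (its neighbors 2, 6, 9 remain connected to each other), so 3 is not a cut vertex.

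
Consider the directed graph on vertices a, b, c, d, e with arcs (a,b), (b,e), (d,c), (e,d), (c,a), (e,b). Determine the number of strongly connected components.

{a, b, c, d, e} are all mutually reachable — one SCC of size 5.
That gives 1 strongly connected component.

1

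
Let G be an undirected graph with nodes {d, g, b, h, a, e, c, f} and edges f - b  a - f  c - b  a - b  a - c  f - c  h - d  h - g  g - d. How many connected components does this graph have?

3

e is isolated — a component by itself.
Starting from d we can reach d, g, h. That is one component of size 3.
Starting from a we can reach a, b, c, f. That is one component of size 4.
Total: 3 components.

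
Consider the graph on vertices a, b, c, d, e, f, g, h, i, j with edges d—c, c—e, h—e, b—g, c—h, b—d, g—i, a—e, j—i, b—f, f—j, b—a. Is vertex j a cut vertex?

Deleting j leaves 1 component (was 1) (its neighbors f, i remain connected to each other), so j is not a cut vertex.

No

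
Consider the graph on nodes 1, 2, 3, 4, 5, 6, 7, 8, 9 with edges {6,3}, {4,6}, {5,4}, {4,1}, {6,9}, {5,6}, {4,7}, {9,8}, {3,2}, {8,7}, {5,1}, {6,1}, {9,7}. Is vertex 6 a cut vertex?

Yes

Deleting 6 raises the number of components from 1 to 2, so 6 is a cut vertex.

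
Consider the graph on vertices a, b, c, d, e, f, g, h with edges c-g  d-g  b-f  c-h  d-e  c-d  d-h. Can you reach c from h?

From h we can reach c, d, e, g, h, which includes c.

Yes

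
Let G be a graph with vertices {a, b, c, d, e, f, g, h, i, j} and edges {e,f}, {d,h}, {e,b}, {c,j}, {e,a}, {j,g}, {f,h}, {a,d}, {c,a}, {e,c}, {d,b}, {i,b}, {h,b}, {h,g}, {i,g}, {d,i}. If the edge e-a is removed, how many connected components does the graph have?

e and a are still connected via e-c-a, so the component count stays at 1.

1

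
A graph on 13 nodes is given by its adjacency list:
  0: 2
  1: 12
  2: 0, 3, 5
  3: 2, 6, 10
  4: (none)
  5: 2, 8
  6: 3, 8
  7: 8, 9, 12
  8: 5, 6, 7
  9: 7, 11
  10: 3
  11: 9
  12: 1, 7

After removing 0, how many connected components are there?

With 0 gone, the remaining components are: {4}; {1, 2, 3, 5, 6, 7, 8, 9, 10, 11, 12}.
That is 2 components.

2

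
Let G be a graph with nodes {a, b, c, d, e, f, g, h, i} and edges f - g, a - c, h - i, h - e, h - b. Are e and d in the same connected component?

No

The component containing e is {b, e, h, i}, and d is not in it.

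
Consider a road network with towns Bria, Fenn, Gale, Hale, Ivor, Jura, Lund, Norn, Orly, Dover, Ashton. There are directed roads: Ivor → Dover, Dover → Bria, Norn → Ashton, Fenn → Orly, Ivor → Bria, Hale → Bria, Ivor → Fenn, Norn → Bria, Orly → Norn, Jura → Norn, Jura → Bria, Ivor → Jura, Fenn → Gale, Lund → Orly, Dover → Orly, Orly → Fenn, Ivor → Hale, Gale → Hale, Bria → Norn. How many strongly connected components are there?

{Bria, Norn} are all mutually reachable — one SCC of size 2.
{Fenn, Orly} are all mutually reachable — one SCC of size 2.
{Gale} is an SCC by itself.
{Dover} is an SCC by itself.
{Jura} is an SCC by itself.
(and 4 more singleton SCCs)
That gives 9 strongly connected components.

9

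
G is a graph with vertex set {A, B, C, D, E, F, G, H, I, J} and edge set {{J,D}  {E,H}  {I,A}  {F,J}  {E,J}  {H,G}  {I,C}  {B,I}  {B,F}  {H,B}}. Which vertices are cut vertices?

B, H, I, J

Removing B increases the component count from 1 to 2, so B is a cut vertex.
Removing H increases the component count from 1 to 2, so H is a cut vertex.
Removing I increases the component count from 1 to 3, so I is a cut vertex.
Likewise J is a cut vertex.
By contrast removing C leaves 1 component; it is not a cut vertex. No other vertex is a cut vertex either.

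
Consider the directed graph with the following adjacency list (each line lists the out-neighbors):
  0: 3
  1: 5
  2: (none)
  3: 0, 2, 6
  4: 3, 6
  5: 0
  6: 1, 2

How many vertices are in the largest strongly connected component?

5

{0, 1, 3, 5, 6} are all mutually reachable — one SCC of size 5.
{2} is an SCC by itself.
{4} is an SCC by itself.
The largest has 5 vertices.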